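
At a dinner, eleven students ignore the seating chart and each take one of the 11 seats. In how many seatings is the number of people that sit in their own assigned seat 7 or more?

3356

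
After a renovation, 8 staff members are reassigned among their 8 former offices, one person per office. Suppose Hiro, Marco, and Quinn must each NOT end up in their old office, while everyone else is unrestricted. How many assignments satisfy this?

Let A_j be the event that the j-th constrained one is fixed. By inclusion-exclusion over the 3 events:
Σ_{j=0}^{3} (-1)^j C(3,j)(8-j)!
= C(3,0)·8! - C(3,1)·7! + C(3,2)·6! - C(3,3)·5!
= 40320 - 15120 + 2160 - 120
= 27240

27240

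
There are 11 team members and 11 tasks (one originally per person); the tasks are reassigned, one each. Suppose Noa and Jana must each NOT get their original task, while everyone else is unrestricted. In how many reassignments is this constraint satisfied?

33022080

Inclusion-exclusion on the 2 forbidden self-matches:
Σ_{j=0}^{2} (-1)^j C(2,j)(11-j)!
= C(2,0)·11! - C(2,1)·10! + C(2,2)·9!
= 39916800 - 7257600 + 362880
= 33022080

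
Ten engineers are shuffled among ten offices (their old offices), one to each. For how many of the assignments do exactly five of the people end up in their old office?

Pick the 5 fixed positions: C(10,5) = 252 ways.
The remaining 5 must be deranged: !5 = 44.
Total: 252 × 44 = 11088.

11088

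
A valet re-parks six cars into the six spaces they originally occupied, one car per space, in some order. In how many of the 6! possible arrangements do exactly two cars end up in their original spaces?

135

Choose which 2 of the 6 are fixed: C(6,2) = 15.
The other 4 form a derangement: !4 = 9.
Total: 15 × 9 = 135.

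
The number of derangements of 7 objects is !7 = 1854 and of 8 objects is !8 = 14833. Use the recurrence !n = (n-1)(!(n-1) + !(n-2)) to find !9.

133496

!9 = (9-1)·(!8 + !7) = 8·(14833 + 1854) = 8·16687 = 133496.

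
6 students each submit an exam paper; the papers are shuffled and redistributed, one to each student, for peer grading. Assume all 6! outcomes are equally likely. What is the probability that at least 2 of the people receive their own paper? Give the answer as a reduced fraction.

Favorable outcomes: Σ_{i≥2} C(6,i)·!(6-i) = 15·9 + 20·2 + 15·1 + 6·0 + 1·1 = 191.
Total outcomes: 6! = 720.
Probability = 191/720 = 191/720.

191/720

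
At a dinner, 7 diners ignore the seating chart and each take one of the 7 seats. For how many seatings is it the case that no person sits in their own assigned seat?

1854

!7 is the nearest integer to 7!/e.
7! = 5040, and 5040/e ≈ 1854.11, so !7 = 1854.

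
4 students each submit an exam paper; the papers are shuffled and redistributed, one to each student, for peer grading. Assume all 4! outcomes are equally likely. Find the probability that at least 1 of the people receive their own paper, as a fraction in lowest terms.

5/8

Favorable outcomes: Σ_{i≥1} C(4,i)·!(4-i) = 4·2 + 6·1 + 4·0 + 1·1 = 15.
Total outcomes: 4! = 24.
Probability = 15/24 = 5/8.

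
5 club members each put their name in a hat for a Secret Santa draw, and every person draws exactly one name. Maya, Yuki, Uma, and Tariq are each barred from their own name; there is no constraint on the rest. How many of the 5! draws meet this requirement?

53

Inclusion-exclusion on the 4 forbidden self-matches:
Σ_{j=0}^{4} (-1)^j C(4,j)(5-j)!
= C(4,0)·5! - C(4,1)·4! + C(4,2)·3! - C(4,3)·2! + C(4,4)·1!
= 120 - 96 + 36 - 8 + 1
= 53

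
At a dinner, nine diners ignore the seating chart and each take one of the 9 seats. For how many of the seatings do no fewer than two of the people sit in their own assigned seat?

95887

Sum C(9,i)·!(9-i) for i = 2..9:
  i=2: C(9,2)·!7 = 36·1854 = 66744
  i=3: C(9,3)·!6 = 84·265 = 22260
  i=4: C(9,4)·!5 = 126·44 = 5544
  i=5: C(9,5)·!4 = 126·9 = 1134
  i=6: C(9,6)·!3 = 84·2 = 168
  i=7: C(9,7)·!2 = 36·1 = 36
  i=8: C(9,8)·!1 = 9·0 = 0
  i=9: C(9,9)·!0 = 1·1 = 1
Total = 95887.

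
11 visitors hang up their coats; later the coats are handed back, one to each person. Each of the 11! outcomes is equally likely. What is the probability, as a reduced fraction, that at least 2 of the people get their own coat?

Favorable outcomes: Σ_{i≥2} C(11,i)·!(11-i) = 55·133496 + 165·14833 + 330·1854 + 462·265 + 462·44 + 330·9 + 165·2 + 55·1 + 11·0 + 1·1 = 10547659.
Total outcomes: 11! = 39916800.
Probability = 10547659/39916800 = 10547659/39916800.

10547659/39916800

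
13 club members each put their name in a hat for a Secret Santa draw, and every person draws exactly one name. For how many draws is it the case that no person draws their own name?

2290792932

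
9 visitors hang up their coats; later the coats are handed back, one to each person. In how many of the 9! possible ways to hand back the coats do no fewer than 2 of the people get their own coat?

# with exactly i fixed is C(9,i)·!(9-i); sum over i=2..9:
  i=2: C(9,2)·!7 = 36·1854 = 66744
  i=3: C(9,3)·!6 = 84·265 = 22260
  i=4: C(9,4)·!5 = 126·44 = 5544
  i=5: C(9,5)·!4 = 126·9 = 1134
  i=6: C(9,6)·!3 = 84·2 = 168
  i=7: C(9,7)·!2 = 36·1 = 36
  i=8: C(9,8)·!1 = 9·0 = 0
  i=9: C(9,9)·!0 = 1·1 = 1
Total = 95887.

95887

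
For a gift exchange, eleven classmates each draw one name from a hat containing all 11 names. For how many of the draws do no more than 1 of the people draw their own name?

29369141

Sum C(11,i)·!(11-i) for i = 0..1:
  i=0: C(11,0)·!11 = 1·14684570 = 14684570
  i=1: C(11,1)·!10 = 11·1334961 = 14684571
Total = 29369141.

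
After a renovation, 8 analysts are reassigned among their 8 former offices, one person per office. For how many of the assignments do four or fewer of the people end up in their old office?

40179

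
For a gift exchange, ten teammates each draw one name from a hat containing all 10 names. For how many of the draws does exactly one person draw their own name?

1334960

Pick the single fixed position: C(10,1) = 10 ways.
The remaining 9 must be deranged: !9 = 133496.
Total: 10 × 133496 = 1334960.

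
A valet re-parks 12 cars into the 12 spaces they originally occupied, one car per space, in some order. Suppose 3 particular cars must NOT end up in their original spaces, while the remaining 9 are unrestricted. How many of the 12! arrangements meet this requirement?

369774720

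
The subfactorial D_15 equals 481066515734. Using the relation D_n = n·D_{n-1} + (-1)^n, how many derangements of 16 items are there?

D_16 = 16·481066515734 + 1 = 7697064251745.

7697064251745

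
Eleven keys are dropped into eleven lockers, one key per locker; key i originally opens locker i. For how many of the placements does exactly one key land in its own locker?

Pick the single fixed position: C(11,1) = 11 ways.
The other 10 form a derangement: !10 = 1334961.
Total: 11 × 1334961 = 14684571.

14684571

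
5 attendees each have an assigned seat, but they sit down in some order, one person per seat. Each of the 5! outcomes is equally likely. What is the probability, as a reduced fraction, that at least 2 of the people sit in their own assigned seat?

Favorable outcomes: Σ_{i≥2} C(5,i)·!(5-i) = 10·2 + 10·1 + 5·0 + 1·1 = 31.
Total outcomes: 5! = 120.
Probability = 31/120 = 31/120.

31/120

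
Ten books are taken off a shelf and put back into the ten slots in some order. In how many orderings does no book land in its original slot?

The number of derangements of 10 is !10 = Σ_{k=0}^{10} (-1)^k·10!/k!
= 10! - 10!/1! + 10!/2! - 10!/3! + 10!/4! - 10!/5! + 10!/6! - 10!/7! + 10!/8! - 10!/9! + 10!/10!
= 3628800 - 3628800 + 1814400 - 604800 + 151200 - 30240 + 5040 - 720 + 90 - 10 + 1
= 1334961

1334961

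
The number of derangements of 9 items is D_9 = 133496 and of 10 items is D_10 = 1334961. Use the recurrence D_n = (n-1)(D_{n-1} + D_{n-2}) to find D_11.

14684570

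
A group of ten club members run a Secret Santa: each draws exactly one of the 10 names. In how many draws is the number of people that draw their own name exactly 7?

240

Choose which 7 of the 10 are fixed: C(10,7) = 120.
The other 3 form a derangement: !3 = 2.
Total: 120 × 2 = 240.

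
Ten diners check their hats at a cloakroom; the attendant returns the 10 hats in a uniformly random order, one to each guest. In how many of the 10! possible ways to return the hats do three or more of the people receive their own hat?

291394

# with exactly i fixed is C(10,i)·!(10-i); sum over i=3..10:
  i=3: C(10,3)·!7 = 120·1854 = 222480
  i=4: C(10,4)·!6 = 210·265 = 55650
  i=5: C(10,5)·!5 = 252·44 = 11088
  i=6: C(10,6)·!4 = 210·9 = 1890
  i=7: C(10,7)·!3 = 120·2 = 240
  i=8: C(10,8)·!2 = 45·1 = 45
  i=9: C(10,9)·!1 = 10·0 = 0
  i=10: C(10,10)·!0 = 1·1 = 1
Total = 291394.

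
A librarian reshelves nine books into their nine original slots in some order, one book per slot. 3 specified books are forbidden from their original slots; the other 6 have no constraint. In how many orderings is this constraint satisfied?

Let A_j be the event that the j-th constrained one is fixed. By inclusion-exclusion over the 3 events:
Σ_{j=0}^{3} (-1)^j C(3,j)(9-j)!
= C(3,0)·9! - C(3,1)·8! + C(3,2)·7! - C(3,3)·6!
= 362880 - 120960 + 15120 - 720
= 256320

256320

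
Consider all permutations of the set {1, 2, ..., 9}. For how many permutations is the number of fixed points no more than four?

361541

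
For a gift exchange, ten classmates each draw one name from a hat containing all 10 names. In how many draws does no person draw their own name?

1334961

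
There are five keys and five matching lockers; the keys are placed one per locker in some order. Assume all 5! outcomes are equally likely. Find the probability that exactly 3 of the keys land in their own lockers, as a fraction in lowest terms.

Favorable outcomes: C(5,3)·!2 = 10·1 = 10.
Total outcomes: 5! = 120.
Probability = 10/120 = 1/12.

1/12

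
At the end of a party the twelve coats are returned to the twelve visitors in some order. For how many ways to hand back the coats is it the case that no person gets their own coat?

Recurrence: !12 = 12·!11 + (-1)^12.
!12 = 12·14684570 + 1 = 176214841

176214841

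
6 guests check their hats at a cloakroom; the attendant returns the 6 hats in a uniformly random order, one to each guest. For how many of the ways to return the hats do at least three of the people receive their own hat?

56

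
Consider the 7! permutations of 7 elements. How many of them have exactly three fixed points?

315

Choose which 3 of the 7 are fixed: C(7,3) = 35.
The remaining 4 must be deranged: !4 = 9.
Total: 35 × 9 = 315.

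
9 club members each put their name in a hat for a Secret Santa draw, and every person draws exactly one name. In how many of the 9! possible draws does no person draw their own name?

133496

Recurrence: !9 = 9·!8 + (-1)^9.
!9 = 9·14833 - 1 = 133496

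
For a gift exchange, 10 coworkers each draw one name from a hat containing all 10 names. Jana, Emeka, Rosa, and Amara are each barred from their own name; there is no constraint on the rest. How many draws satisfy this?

Let A_j be the event that the j-th constrained one is fixed. By inclusion-exclusion over the 4 events:
Σ_{j=0}^{4} (-1)^j C(4,j)(10-j)!
= C(4,0)·10! - C(4,1)·9! + C(4,2)·8! - C(4,3)·7! + C(4,4)·6!
= 3628800 - 1451520 + 241920 - 20160 + 720
= 2399760

2399760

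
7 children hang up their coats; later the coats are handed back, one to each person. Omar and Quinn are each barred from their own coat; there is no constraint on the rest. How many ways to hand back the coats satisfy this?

Inclusion-exclusion on the 2 forbidden self-matches:
Σ_{j=0}^{2} (-1)^j C(2,j)(7-j)!
= C(2,0)·7! - C(2,1)·6! + C(2,2)·5!
= 5040 - 1440 + 120
= 3720

3720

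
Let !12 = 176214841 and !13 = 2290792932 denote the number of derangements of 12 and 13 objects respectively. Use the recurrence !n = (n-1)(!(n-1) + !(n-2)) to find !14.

32071101049

!14 = (14-1)·(!13 + !12) = 13·(2290792932 + 176214841) = 13·2467007773 = 32071101049.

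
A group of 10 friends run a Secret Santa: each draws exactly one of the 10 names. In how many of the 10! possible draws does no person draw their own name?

1334961

!10 is the nearest integer to 10!/e.
10! = 3628800, and 3628800/e ≈ 1334960.92, so !10 = 1334961.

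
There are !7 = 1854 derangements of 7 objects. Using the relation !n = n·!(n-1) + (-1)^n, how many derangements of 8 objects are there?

14833

!8 = 8·1854 + 1 = 14833.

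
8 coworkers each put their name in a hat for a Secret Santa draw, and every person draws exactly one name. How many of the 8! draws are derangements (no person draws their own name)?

14833

The subfactorial !8 = [8!/e] (nearest integer).
8! = 40320, and 40320/e ≈ 14832.90, so !8 = 14833.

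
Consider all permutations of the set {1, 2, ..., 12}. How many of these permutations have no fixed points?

!12 = 12! · Σ_{k=0}^{12} (-1)^k/k!
= 12! - 12!/1! + 12!/2! - 12!/3! + 12!/4! - 12!/5! + 12!/6! - 12!/7! + 12!/8! - 12!/9! + 12!/10! - 12!/11! + 12!/12!
= 479001600 - 479001600 + 239500800 - 79833600 + 19958400 - 3991680 + 665280 - 95040 + 11880 - 1320 + 132 - 12 + 1
= 176214841

176214841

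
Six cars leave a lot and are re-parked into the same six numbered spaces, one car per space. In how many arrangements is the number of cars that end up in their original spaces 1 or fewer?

529

# with exactly i fixed is C(6,i)·!(6-i); sum over i=0..1:
  i=0: C(6,0)·!6 = 1·265 = 265
  i=1: C(6,1)·!5 = 6·44 = 264
Total = 529.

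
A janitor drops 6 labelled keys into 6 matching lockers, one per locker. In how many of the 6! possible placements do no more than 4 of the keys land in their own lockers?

# with exactly i fixed is C(6,i)·!(6-i); sum over i=0..4:
  i=0: C(6,0)·!6 = 1·265 = 265
  i=1: C(6,1)·!5 = 6·44 = 264
  i=2: C(6,2)·!4 = 15·9 = 135
  i=3: C(6,3)·!3 = 20·2 = 40
  i=4: C(6,4)·!2 = 15·1 = 15
Total = 719.

719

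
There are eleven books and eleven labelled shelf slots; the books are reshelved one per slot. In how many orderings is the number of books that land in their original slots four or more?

Sum C(11,i)·!(11-i) for i = 4..11:
  i=4: C(11,4)·!7 = 330·1854 = 611820
  i=5: C(11,5)·!6 = 462·265 = 122430
  i=6: C(11,6)·!5 = 462·44 = 20328
  i=7: C(11,7)·!4 = 330·9 = 2970
  i=8: C(11,8)·!3 = 165·2 = 330
  i=9: C(11,9)·!2 = 55·1 = 55
  i=10: C(11,10)·!1 = 11·0 = 0
  i=11: C(11,11)·!0 = 1·1 = 1
Total = 757934.

757934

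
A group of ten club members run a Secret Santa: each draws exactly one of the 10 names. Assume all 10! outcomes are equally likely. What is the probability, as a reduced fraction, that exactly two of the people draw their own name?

Favorable outcomes: C(10,2)·!8 = 45·14833 = 667485.
Total outcomes: 10! = 3628800.
Probability = 667485/3628800 = 2119/11520.

2119/11520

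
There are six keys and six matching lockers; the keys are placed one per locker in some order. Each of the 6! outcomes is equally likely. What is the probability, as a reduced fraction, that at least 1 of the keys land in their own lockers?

91/144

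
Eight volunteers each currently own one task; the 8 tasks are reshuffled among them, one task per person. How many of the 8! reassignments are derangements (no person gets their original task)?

By inclusion-exclusion, !8 = Σ (-1)^k · 8!/k! for k=0..8
= 8! - 8!/1! + 8!/2! - 8!/3! + 8!/4! - 8!/5! + 8!/6! - 8!/7! + 8!/8!
= 40320 - 40320 + 20160 - 6720 + 1680 - 336 + 56 - 8 + 1
= 14833

14833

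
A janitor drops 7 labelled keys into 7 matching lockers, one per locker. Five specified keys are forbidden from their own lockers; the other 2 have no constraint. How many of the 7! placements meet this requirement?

2428

Inclusion-exclusion on the 5 forbidden self-matches:
Σ_{j=0}^{5} (-1)^j C(5,j)(7-j)!
= C(5,0)·7! - C(5,1)·6! + C(5,2)·5! - C(5,3)·4! + C(5,4)·3! - C(5,5)·2!
= 5040 - 3600 + 1200 - 240 + 30 - 2
= 2428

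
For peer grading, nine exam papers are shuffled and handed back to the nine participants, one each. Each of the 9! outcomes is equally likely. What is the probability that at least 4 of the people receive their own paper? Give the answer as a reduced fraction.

Favorable outcomes: Σ_{i≥4} C(9,i)·!(9-i) = 126·44 + 126·9 + 84·2 + 36·1 + 9·0 + 1·1 = 6883.
Total outcomes: 9! = 362880.
Probability = 6883/362880 = 6883/362880.

6883/362880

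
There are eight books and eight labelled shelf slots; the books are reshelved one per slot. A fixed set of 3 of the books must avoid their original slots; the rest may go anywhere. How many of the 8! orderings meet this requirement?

Let A_j be the event that the j-th constrained one is fixed. By inclusion-exclusion over the 3 events:
Σ_{j=0}^{3} (-1)^j C(3,j)(8-j)!
= C(3,0)·8! - C(3,1)·7! + C(3,2)·6! - C(3,3)·5!
= 40320 - 15120 + 2160 - 120
= 27240

27240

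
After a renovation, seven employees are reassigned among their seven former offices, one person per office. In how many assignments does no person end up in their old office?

!7 is the nearest integer to 7!/e.
7! = 5040, and 5040/e ≈ 1854.11, so !7 = 1854.

1854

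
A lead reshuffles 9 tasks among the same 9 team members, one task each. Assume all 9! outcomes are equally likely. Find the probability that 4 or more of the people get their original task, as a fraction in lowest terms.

6883/362880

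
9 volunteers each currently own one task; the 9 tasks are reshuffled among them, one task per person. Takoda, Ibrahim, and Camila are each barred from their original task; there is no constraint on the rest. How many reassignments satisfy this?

Let A_j be the event that the j-th constrained one is fixed. By inclusion-exclusion over the 3 events:
Σ_{j=0}^{3} (-1)^j C(3,j)(9-j)!
= C(3,0)·9! - C(3,1)·8! + C(3,2)·7! - C(3,3)·6!
= 362880 - 120960 + 15120 - 720
= 256320

256320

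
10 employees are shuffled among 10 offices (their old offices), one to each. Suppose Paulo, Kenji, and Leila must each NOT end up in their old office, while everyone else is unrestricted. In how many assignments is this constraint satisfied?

2656080

Inclusion-exclusion on the 3 forbidden self-matches:
Σ_{j=0}^{3} (-1)^j C(3,j)(10-j)!
= C(3,0)·10! - C(3,1)·9! + C(3,2)·8! - C(3,3)·7!
= 3628800 - 1088640 + 120960 - 5040
= 2656080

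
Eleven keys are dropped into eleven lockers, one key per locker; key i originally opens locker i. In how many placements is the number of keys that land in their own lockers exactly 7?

2970

Pick the 7 fixed positions: C(11,7) = 330 ways.
The remaining 4 must be deranged: !4 = 9.
Total: 330 × 9 = 2970.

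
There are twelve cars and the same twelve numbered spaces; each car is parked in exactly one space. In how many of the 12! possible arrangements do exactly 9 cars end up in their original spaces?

Pick the 9 fixed positions: C(12,9) = 220 ways.
The remaining 3 must be deranged: !3 = 2.
Total: 220 × 2 = 440.

440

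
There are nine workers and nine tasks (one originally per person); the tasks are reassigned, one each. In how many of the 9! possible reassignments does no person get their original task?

Recurrence: !9 = 9·!8 + (-1)^9.
!9 = 9·14833 - 1 = 133496

133496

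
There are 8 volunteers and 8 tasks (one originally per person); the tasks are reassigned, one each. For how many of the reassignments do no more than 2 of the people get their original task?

37085

Sum C(8,i)·!(8-i) for i = 0..2:
  i=0: C(8,0)·!8 = 1·14833 = 14833
  i=1: C(8,1)·!7 = 8·1854 = 14832
  i=2: C(8,2)·!6 = 28·265 = 7420
Total = 37085.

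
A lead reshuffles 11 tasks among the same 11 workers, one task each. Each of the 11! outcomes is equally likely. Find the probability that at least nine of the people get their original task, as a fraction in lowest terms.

Favorable outcomes: Σ_{i≥9} C(11,i)·!(11-i) = 55·1 + 11·0 + 1·1 = 56.
Total outcomes: 11! = 39916800.
Probability = 56/39916800 = 1/712800.

1/712800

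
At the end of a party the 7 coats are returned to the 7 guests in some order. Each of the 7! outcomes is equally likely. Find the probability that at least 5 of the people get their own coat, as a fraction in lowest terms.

11/2520

Favorable outcomes: Σ_{i≥5} C(7,i)·!(7-i) = 21·1 + 7·0 + 1·1 = 22.
Total outcomes: 7! = 5040.
Probability = 22/5040 = 11/2520.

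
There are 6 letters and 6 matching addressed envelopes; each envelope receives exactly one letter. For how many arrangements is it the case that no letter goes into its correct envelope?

265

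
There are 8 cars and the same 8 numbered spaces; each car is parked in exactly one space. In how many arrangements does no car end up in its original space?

14833

Recurrence: !8 = 8·!7 + (-1)^8.
!8 = 8·1854 + 1 = 14833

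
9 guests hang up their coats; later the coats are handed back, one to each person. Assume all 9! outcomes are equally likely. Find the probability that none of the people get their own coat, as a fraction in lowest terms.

16687/45360

Favorable outcomes: !9 = 133496.
Total outcomes: 9! = 362880.
Probability = 133496/362880 = 16687/45360.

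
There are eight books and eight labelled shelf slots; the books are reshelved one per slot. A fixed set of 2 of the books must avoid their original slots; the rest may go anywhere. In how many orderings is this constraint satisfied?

Inclusion-exclusion on the 2 forbidden self-matches:
Σ_{j=0}^{2} (-1)^j C(2,j)(8-j)!
= C(2,0)·8! - C(2,1)·7! + C(2,2)·6!
= 40320 - 10080 + 720
= 30960

30960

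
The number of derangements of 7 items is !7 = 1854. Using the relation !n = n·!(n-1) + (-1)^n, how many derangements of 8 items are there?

14833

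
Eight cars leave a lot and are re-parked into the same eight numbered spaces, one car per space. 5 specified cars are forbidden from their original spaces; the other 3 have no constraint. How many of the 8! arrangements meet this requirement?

21234

Inclusion-exclusion on the 5 forbidden self-matches:
Σ_{j=0}^{5} (-1)^j C(5,j)(8-j)!
= C(5,0)·8! - C(5,1)·7! + C(5,2)·6! - C(5,3)·5! + C(5,4)·4! - C(5,5)·3!
= 40320 - 25200 + 7200 - 1200 + 120 - 6
= 21234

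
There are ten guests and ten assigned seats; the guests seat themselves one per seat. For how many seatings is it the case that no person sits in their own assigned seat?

1334961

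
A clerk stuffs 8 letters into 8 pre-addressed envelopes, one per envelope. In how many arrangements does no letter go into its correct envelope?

The subfactorial !8 = [8!/e] (nearest integer).
8! = 40320, and 40320/e ≈ 14832.90, so !8 = 14833.

14833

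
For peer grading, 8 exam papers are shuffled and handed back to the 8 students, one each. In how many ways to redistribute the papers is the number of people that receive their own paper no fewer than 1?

25487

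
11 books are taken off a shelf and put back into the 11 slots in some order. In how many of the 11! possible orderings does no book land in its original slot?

14684570

By inclusion-exclusion, !11 = Σ (-1)^k · 11!/k! for k=0..11
= 11! - 11!/1! + 11!/2! - 11!/3! + 11!/4! - 11!/5! + 11!/6! - 11!/7! + 11!/8! - 11!/9! + 11!/10! - 11!/11!
= 39916800 - 39916800 + 19958400 - 6652800 + 1663200 - 332640 + 55440 - 7920 + 990 - 110 + 11 - 1
= 14684570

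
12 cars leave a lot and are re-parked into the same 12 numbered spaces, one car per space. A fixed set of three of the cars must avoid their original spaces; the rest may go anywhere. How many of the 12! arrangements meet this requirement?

369774720

Let A_j be the event that the j-th constrained one is fixed. By inclusion-exclusion over the 3 events:
Σ_{j=0}^{3} (-1)^j C(3,j)(12-j)!
= C(3,0)·12! - C(3,1)·11! + C(3,2)·10! - C(3,3)·9!
= 479001600 - 119750400 + 10886400 - 362880
= 369774720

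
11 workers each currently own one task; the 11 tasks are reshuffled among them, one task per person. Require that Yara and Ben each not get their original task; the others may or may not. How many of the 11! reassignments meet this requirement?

Inclusion-exclusion on the 2 forbidden self-matches:
Σ_{j=0}^{2} (-1)^j C(2,j)(11-j)!
= C(2,0)·11! - C(2,1)·10! + C(2,2)·9!
= 39916800 - 7257600 + 362880
= 33022080

33022080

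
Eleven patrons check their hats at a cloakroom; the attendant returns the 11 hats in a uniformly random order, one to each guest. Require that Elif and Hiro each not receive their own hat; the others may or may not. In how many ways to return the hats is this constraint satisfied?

Inclusion-exclusion on the 2 forbidden self-matches:
Σ_{j=0}^{2} (-1)^j C(2,j)(11-j)!
= C(2,0)·11! - C(2,1)·10! + C(2,2)·9!
= 39916800 - 7257600 + 362880
= 33022080

33022080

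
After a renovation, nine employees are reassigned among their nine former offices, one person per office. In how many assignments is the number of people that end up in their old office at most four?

361541

# with exactly i fixed is C(9,i)·!(9-i); sum over i=0..4:
  i=0: C(9,0)·!9 = 1·133496 = 133496
  i=1: C(9,1)·!8 = 9·14833 = 133497
  i=2: C(9,2)·!7 = 36·1854 = 66744
  i=3: C(9,3)·!6 = 84·265 = 22260
  i=4: C(9,4)·!5 = 126·44 = 5544
Total = 361541.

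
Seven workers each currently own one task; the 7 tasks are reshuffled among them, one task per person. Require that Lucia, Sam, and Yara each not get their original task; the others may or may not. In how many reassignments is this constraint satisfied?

3216

Inclusion-exclusion on the 3 forbidden self-matches:
Σ_{j=0}^{3} (-1)^j C(3,j)(7-j)!
= C(3,0)·7! - C(3,1)·6! + C(3,2)·5! - C(3,3)·4!
= 5040 - 2160 + 360 - 24
= 3216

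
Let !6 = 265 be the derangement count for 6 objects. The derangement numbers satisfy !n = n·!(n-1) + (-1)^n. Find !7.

1854

!7 = 7·265 - 1 = 1854.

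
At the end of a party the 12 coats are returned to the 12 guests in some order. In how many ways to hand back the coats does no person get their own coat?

!12 is the nearest integer to 12!/e.
12! = 479001600, and 479001600/e ≈ 176214840.93, so !12 = 176214841.

176214841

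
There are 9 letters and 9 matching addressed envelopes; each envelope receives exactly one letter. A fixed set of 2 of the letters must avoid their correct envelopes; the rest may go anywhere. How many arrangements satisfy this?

287280

Inclusion-exclusion on the 2 forbidden self-matches:
Σ_{j=0}^{2} (-1)^j C(2,j)(9-j)!
= C(2,0)·9! - C(2,1)·8! + C(2,2)·7!
= 362880 - 80640 + 5040
= 287280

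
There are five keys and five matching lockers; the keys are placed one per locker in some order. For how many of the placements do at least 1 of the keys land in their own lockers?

76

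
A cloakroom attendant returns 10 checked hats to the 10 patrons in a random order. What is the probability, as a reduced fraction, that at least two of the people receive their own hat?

958879/3628800

Favorable outcomes: Σ_{i≥2} C(10,i)·!(10-i) = 45·14833 + 120·1854 + 210·265 + 252·44 + 210·9 + 120·2 + 45·1 + 10·0 + 1·1 = 958879.
Total outcomes: 10! = 3628800.
Probability = 958879/3628800 = 958879/3628800.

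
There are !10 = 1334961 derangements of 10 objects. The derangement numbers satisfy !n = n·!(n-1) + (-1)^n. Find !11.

14684570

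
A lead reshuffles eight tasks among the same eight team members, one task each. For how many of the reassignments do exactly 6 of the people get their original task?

Pick the 6 fixed positions: C(8,6) = 28 ways.
The other 2 form a derangement: !2 = 1.
Total: 28 × 1 = 28.

28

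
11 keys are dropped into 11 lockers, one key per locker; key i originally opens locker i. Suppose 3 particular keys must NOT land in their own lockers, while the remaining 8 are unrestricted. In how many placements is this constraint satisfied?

Inclusion-exclusion on the 3 forbidden self-matches:
Σ_{j=0}^{3} (-1)^j C(3,j)(11-j)!
= C(3,0)·11! - C(3,1)·10! + C(3,2)·9! - C(3,3)·8!
= 39916800 - 10886400 + 1088640 - 40320
= 30078720

30078720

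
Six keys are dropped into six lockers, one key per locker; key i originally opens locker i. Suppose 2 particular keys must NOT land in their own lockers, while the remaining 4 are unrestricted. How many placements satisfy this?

Let A_j be the event that the j-th constrained one is fixed. By inclusion-exclusion over the 2 events:
Σ_{j=0}^{2} (-1)^j C(2,j)(6-j)!
= C(2,0)·6! - C(2,1)·5! + C(2,2)·4!
= 720 - 240 + 24
= 504

504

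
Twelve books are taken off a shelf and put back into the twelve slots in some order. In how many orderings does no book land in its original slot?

176214841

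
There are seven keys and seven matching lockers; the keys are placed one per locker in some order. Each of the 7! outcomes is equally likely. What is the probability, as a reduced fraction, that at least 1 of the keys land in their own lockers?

177/280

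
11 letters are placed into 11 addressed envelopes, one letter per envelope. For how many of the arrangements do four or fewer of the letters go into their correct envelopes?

39770686

# with exactly i fixed is C(11,i)·!(11-i); sum over i=0..4:
  i=0: C(11,0)·!11 = 1·14684570 = 14684570
  i=1: C(11,1)·!10 = 11·1334961 = 14684571
  i=2: C(11,2)·!9 = 55·133496 = 7342280
  i=3: C(11,3)·!8 = 165·14833 = 2447445
  i=4: C(11,4)·!7 = 330·1854 = 611820
Total = 39770686.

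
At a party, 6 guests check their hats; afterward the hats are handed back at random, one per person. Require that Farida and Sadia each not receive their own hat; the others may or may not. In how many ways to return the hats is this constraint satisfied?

504

Inclusion-exclusion on the 2 forbidden self-matches:
Σ_{j=0}^{2} (-1)^j C(2,j)(6-j)!
= C(2,0)·6! - C(2,1)·5! + C(2,2)·4!
= 720 - 240 + 24
= 504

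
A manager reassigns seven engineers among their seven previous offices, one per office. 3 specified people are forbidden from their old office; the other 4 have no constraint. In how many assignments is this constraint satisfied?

3216

Inclusion-exclusion on the 3 forbidden self-matches:
Σ_{j=0}^{3} (-1)^j C(3,j)(7-j)!
= C(3,0)·7! - C(3,1)·6! + C(3,2)·5! - C(3,3)·4!
= 5040 - 2160 + 360 - 24
= 3216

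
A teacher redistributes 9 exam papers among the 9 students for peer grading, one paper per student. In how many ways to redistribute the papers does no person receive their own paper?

133496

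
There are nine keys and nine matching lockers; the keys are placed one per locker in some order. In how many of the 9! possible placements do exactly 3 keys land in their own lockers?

Pick the 3 fixed positions: C(9,3) = 84 ways.
The remaining 6 must be deranged: !6 = 265.
Total: 84 × 265 = 22260.

22260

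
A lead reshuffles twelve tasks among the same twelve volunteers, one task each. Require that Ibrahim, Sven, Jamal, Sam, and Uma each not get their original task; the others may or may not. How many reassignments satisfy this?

312273360

Inclusion-exclusion on the 5 forbidden self-matches:
Σ_{j=0}^{5} (-1)^j C(5,j)(12-j)!
= C(5,0)·12! - C(5,1)·11! + C(5,2)·10! - C(5,3)·9! + C(5,4)·8! - C(5,5)·7!
= 479001600 - 199584000 + 36288000 - 3628800 + 201600 - 5040
= 312273360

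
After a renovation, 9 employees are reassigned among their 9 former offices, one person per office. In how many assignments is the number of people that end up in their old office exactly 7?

36

Pick the 7 fixed positions: C(9,7) = 36 ways.
The remaining 2 must be deranged: !2 = 1.
Total: 36 × 1 = 36.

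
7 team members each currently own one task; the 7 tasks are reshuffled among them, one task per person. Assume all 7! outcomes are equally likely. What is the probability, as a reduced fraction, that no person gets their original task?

Favorable outcomes: !7 = 1854.
Total outcomes: 7! = 5040.
Probability = 1854/5040 = 103/280.

103/280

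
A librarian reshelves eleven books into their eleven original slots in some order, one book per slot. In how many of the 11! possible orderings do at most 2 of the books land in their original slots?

# with exactly i fixed is C(11,i)·!(11-i); sum over i=0..2:
  i=0: C(11,0)·!11 = 1·14684570 = 14684570
  i=1: C(11,1)·!10 = 11·1334961 = 14684571
  i=2: C(11,2)·!9 = 55·133496 = 7342280
Total = 36711421.

36711421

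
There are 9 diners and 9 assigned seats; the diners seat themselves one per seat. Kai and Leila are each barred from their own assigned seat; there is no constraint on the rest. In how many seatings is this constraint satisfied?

287280

Inclusion-exclusion on the 2 forbidden self-matches:
Σ_{j=0}^{2} (-1)^j C(2,j)(9-j)!
= C(2,0)·9! - C(2,1)·8! + C(2,2)·7!
= 362880 - 80640 + 5040
= 287280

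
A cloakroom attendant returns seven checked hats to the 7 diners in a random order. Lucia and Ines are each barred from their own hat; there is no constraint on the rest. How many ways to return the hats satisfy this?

Inclusion-exclusion on the 2 forbidden self-matches:
Σ_{j=0}^{2} (-1)^j C(2,j)(7-j)!
= C(2,0)·7! - C(2,1)·6! + C(2,2)·5!
= 5040 - 1440 + 120
= 3720

3720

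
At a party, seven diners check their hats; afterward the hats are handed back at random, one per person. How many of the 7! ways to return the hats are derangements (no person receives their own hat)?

Use !n = (n-1)(!(n-1) + !(n-2)).
!7 = 6·(265 + 44) = 6·309 = 1854

1854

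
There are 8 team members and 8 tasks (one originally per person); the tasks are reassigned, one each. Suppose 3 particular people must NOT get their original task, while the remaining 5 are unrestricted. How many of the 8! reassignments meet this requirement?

Inclusion-exclusion on the 3 forbidden self-matches:
Σ_{j=0}^{3} (-1)^j C(3,j)(8-j)!
= C(3,0)·8! - C(3,1)·7! + C(3,2)·6! - C(3,3)·5!
= 40320 - 15120 + 2160 - 120
= 27240

27240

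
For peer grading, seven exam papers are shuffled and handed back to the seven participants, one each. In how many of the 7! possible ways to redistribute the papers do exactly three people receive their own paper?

315

Choose which 3 of the 7 are fixed: C(7,3) = 35.
The other 4 form a derangement: !4 = 9.
Total: 35 × 9 = 315.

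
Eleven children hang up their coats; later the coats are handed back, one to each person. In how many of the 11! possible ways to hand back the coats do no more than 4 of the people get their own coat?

39770686

# with exactly i fixed is C(11,i)·!(11-i); sum over i=0..4:
  i=0: C(11,0)·!11 = 1·14684570 = 14684570
  i=1: C(11,1)·!10 = 11·1334961 = 14684571
  i=2: C(11,2)·!9 = 55·133496 = 7342280
  i=3: C(11,3)·!8 = 165·14833 = 2447445
  i=4: C(11,4)·!7 = 330·1854 = 611820
Total = 39770686.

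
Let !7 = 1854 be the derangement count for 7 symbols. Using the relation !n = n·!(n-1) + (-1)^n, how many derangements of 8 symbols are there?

14833

!8 = 8·1854 + 1 = 14833.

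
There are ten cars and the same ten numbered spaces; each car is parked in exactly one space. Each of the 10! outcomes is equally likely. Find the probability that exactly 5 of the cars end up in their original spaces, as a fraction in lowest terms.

11/3600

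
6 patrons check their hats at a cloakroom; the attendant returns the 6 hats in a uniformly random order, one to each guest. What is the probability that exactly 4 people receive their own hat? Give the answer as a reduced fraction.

Favorable outcomes: C(6,4)·!2 = 15·1 = 15.
Total outcomes: 6! = 720.
Probability = 15/720 = 1/48.

1/48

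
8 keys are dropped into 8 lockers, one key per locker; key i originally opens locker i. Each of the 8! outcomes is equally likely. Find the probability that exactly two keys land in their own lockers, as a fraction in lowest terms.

53/288

Favorable outcomes: C(8,2)·!6 = 28·265 = 7420.
Total outcomes: 8! = 40320.
Probability = 7420/40320 = 53/288.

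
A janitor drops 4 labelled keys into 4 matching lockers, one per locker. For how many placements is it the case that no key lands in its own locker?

The subfactorial !4 = [4!/e] (nearest integer).
4! = 24, and 24/e ≈ 8.83, so !4 = 9.

9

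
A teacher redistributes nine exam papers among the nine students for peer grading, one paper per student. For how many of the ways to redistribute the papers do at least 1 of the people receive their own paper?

229384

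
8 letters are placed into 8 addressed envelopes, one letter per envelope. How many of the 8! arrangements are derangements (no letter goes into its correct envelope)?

The number of derangements of 8 is !8 = Σ_{k=0}^{8} (-1)^k·8!/k!
= 8! - 8!/1! + 8!/2! - 8!/3! + 8!/4! - 8!/5! + 8!/6! - 8!/7! + 8!/8!
= 40320 - 40320 + 20160 - 6720 + 1680 - 336 + 56 - 8 + 1
= 14833

14833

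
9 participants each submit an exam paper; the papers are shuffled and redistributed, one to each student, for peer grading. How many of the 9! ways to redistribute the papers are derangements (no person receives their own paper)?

Recurrence: !9 = 9·!8 + (-1)^9.
!9 = 9·14833 - 1 = 133496

133496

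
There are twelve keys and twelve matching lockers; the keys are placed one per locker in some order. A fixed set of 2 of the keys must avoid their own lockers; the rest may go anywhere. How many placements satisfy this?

402796800

Inclusion-exclusion on the 2 forbidden self-matches:
Σ_{j=0}^{2} (-1)^j C(2,j)(12-j)!
= C(2,0)·12! - C(2,1)·11! + C(2,2)·10!
= 479001600 - 79833600 + 3628800
= 402796800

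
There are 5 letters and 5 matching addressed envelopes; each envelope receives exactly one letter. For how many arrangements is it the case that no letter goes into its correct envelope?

44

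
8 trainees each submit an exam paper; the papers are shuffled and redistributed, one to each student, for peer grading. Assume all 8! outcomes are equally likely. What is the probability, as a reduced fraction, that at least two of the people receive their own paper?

Favorable outcomes: Σ_{i≥2} C(8,i)·!(8-i) = 28·265 + 56·44 + 70·9 + 56·2 + 28·1 + 8·0 + 1·1 = 10655.
Total outcomes: 8! = 40320.
Probability = 10655/40320 = 2131/8064.

2131/8064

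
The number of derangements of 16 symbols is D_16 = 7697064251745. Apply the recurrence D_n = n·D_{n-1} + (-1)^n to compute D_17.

130850092279664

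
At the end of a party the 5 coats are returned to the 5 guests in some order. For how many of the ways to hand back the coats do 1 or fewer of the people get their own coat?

89

# with exactly i fixed is C(5,i)·!(5-i); sum over i=0..1:
  i=0: C(5,0)·!5 = 1·44 = 44
  i=1: C(5,1)·!4 = 5·9 = 45
Total = 89.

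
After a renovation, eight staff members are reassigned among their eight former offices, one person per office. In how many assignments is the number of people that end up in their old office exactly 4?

630

Choose which 4 of the 8 are fixed: C(8,4) = 70.
The other 4 form a derangement: !4 = 9.
Total: 70 × 9 = 630.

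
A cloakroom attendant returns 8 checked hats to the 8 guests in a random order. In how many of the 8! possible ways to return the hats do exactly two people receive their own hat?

Choose which 2 of the 8 are fixed: C(8,2) = 28.
The remaining 6 must be deranged: !6 = 265.
Total: 28 × 265 = 7420.

7420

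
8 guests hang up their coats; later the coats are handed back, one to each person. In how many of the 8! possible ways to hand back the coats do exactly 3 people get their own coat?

2464

Choose which 3 of the 8 are fixed: C(8,3) = 56.
The remaining 5 must be deranged: !5 = 44.
Total: 56 × 44 = 2464.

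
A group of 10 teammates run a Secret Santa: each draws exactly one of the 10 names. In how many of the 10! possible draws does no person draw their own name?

1334961

!10 = 10! · Σ_{k=0}^{10} (-1)^k/k!
= 10! - 10!/1! + 10!/2! - 10!/3! + 10!/4! - 10!/5! + 10!/6! - 10!/7! + 10!/8! - 10!/9! + 10!/10!
= 3628800 - 3628800 + 1814400 - 604800 + 151200 - 30240 + 5040 - 720 + 90 - 10 + 1
= 1334961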